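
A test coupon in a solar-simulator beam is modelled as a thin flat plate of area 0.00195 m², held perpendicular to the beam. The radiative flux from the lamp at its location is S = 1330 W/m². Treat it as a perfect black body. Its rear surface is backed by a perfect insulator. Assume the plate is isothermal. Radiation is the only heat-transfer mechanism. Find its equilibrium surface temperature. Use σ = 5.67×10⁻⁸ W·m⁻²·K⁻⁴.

T ≈ 391 K

At equilibrium, absorbed power = emitted power.
Absorbing cross-section = A = 0.001950 m²; emitting surface = A = 0.001950 m² (ratio 1).
S·A_cross = εσ·A_surf·T⁴  ⇒  T⁴ = S/(1σ).
T⁴ = 1.00·1330/(1·5.67×10⁻⁸) = 2.346×10¹⁰ K⁴.
T = (2.346×10¹⁰)^(1/4).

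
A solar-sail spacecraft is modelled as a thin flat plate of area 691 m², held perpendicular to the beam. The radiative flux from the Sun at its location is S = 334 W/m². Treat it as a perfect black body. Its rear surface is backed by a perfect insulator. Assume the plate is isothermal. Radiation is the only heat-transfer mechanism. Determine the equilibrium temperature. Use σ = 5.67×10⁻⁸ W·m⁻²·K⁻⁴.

T ≈ 277 K

At equilibrium, absorbed power = emitted power.
Absorbing cross-section = A = 691.0 m²; emitting surface = A = 691.0 m² (ratio 1).
S·A_cross = εσ·A_surf·T⁴  ⇒  T⁴ = S/(1σ).
T⁴ = 1.00·334/(1·5.67×10⁻⁸) = 5.891×10⁹ K⁴.
T = (5.891×10⁹)^(1/4).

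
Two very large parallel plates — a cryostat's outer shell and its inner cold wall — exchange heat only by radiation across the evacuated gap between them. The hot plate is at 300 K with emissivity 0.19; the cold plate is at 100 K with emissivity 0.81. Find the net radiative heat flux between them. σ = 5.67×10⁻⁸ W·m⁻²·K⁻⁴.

For two infinite grey parallel plates, q = σ(T₁⁴ − T₂⁴)/(1/ε₁ + 1/ε₂ − 1).
T₁⁴ − T₂⁴ = 8.100×10⁹ − 1.000×10⁸ = 8.000×10⁹ K⁴.
1/ε₁ + 1/ε₂ − 1 = 5.263 + 1.235 − 1 = 5.498.
q = 5.67×10⁻⁸ × 8.000×10⁹ / 5.498.

q ≈ 82.5 W/m²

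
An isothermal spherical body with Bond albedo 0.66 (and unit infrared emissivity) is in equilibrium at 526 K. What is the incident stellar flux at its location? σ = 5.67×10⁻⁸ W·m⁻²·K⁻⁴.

S ≈ 51100 W/m²

(1−a)S·πr² = σ·4πr²·T⁴ ⇒ S = 4σT⁴/(1−a).
S = 4·5.67×10⁻⁸·7.655×10¹⁰/0.340.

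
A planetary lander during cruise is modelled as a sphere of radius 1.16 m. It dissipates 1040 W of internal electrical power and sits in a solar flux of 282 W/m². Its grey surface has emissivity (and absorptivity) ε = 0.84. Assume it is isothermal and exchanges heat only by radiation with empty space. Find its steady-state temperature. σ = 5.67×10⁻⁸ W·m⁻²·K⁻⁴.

At steady state, absorbed solar power + internal power = radiated power.
Absorbed: α·S·A_cross = 0.84·282·4.227 = 1001 W (cross-section πr²).
Total input = 1001 + 1040 = 2041 W.
Radiated: εσ·A_surf·T⁴ with A_surf = 4πr² = 16.91 m².
T⁴ = 2041/(0.84·5.67×10⁻⁸·16.91) = 2.535×10⁹ K⁴.

T ≈ 224 K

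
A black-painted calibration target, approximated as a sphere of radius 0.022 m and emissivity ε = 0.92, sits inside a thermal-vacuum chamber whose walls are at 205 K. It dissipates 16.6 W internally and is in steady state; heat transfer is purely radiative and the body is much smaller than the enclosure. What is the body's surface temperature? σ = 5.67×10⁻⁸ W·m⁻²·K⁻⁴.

T ≈ 482 K

For a small grey body in a large enclosure, net radiated power = εσA(T⁴ − T_w⁴).
Steady state: P = εσA(T⁴ − T_w⁴) with A = 4πr² = 0.006082 m².
T⁴ = P/(εσA) + T_w⁴ = 16.6/(0.92·5.67×10⁻⁸·0.006082) + (205)⁴
    = 5.232×10¹⁰ + 1.766×10⁹ = 5.409×10¹⁰ K⁴.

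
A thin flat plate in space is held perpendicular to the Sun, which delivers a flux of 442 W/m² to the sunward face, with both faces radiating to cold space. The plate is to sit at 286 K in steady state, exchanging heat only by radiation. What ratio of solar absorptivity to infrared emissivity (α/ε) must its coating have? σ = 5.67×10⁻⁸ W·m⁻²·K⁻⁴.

Balance: αS·A = εσ·2A·T⁴ ⇒ α/ε = 2σT⁴/S.
α/ε = 2·5.67×10⁻⁸·(286)⁴/442 = 2·5.67×10⁻⁸·6.691×10⁹/442.

α/ε ≈ 1.72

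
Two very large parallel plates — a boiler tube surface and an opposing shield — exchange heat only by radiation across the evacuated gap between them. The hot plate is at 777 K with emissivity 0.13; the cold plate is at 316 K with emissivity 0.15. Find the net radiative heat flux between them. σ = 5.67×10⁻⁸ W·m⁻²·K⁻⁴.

For two infinite grey parallel plates, q = σ(T₁⁴ − T₂⁴)/(1/ε₁ + 1/ε₂ − 1).
T₁⁴ − T₂⁴ = 3.645×10¹¹ − 9.971×10⁹ = 3.545×10¹¹ K⁴.
1/ε₁ + 1/ε₂ − 1 = 7.692 + 6.667 − 1 = 13.36.
q = 5.67×10⁻⁸ × 3.545×10¹¹ / 13.36.

q ≈ 1500 W/m²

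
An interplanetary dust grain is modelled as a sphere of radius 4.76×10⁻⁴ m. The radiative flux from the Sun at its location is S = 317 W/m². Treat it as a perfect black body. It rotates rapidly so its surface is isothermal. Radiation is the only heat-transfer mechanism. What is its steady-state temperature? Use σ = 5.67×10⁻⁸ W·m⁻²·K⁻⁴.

At equilibrium, absorbed power = emitted power.
Absorbing cross-section = πr² = 7.118×10⁻⁷ m²; emitting surface = 4πr² = 2.847×10⁻⁶ m² (ratio 4).
S·A_cross = εσ·A_surf·T⁴  ⇒  T⁴ = S/(4σ).
T⁴ = 1.00·317/(4·5.67×10⁻⁸) = 1.398×10⁹ K⁴.
T = (1.398×10⁹)^(1/4).

T ≈ 193 K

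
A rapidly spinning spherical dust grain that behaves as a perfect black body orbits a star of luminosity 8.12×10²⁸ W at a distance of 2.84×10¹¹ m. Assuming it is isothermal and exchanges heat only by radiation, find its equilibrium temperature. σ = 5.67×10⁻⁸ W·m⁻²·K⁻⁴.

First find the stellar flux at distance d: S = L/(4πd²) = 8.12×10²⁸/(4π·(2.84×10¹¹)²) = 80110 W/m².
For an isothermal sphere, absorbed (1−a)S·πr² = emitted σ·4πr²·T⁴, so T⁴ = (1−a)S/(4σ).
T⁴ = 1.00·80110/(4·5.67×10⁻⁸) = 3.532×10¹¹ K⁴.

T ≈ 771 K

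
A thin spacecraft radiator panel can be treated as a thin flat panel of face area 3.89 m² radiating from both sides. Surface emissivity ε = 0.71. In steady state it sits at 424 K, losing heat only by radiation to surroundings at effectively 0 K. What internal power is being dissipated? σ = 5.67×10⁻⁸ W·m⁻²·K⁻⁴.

Steady state: P = εσA T⁴.
A = 2·3.89 = 7.780 m²; T⁴ = (424)⁴ = 3.232×10¹⁰ K⁴.
P = 0.71 × 5.67×10⁻⁸ × 7.780 × 3.232×10¹⁰.

P ≈ 10100 W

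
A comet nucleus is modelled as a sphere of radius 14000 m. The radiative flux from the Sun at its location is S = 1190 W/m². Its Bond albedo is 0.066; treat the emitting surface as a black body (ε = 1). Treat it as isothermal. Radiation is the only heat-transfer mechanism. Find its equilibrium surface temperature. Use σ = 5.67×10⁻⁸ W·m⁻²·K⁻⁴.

At equilibrium, absorbed power = emitted power.
Absorbing cross-section = πr² = 6.158×10⁸ m²; emitting surface = 4πr² = 2.463×10⁹ m² (ratio 4).
(1−a)S·A_cross = εσ·A_surf·T⁴  ⇒  T⁴ = (1−a)S/(4σ).
T⁴ = 0.934·1190/(4·5.67×10⁻⁸) = 4.901×10⁹ K⁴.
T = (4.901×10⁹)^(1/4).

T ≈ 265 K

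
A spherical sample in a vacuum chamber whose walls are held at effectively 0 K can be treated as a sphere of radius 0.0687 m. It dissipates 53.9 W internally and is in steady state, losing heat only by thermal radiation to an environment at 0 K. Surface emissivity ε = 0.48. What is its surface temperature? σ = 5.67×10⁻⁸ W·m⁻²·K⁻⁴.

T ≈ 427 K

Steady state: internal power = radiated power, P = εσA T⁴.
Radiating area A = 4πr² = 0.05931 m².
T⁴ = P/(εσA) = 53.9/(0.48·5.67×10⁻⁸·0.05931) = 3.339×10¹⁰ K⁴.
T = (3.339×10¹⁰)^(1/4).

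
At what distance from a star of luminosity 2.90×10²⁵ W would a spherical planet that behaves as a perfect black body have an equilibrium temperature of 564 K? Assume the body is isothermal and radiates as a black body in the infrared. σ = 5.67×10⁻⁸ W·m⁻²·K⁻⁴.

For an isothermal black-emitting sphere, (1−a)S·πr² = σ·4πr²·T⁴ ⇒ S = 4σT⁴/(1−a).
S = 4·5.67×10⁻⁸·(564)⁴/1.00 = 22950 W/m².
Flux falls as S = L/(4πd²), so d = √(L/(4πS)) = √(2.90×10²⁵/(4π·22950)).

d ≈ 1.00×10¹⁰ m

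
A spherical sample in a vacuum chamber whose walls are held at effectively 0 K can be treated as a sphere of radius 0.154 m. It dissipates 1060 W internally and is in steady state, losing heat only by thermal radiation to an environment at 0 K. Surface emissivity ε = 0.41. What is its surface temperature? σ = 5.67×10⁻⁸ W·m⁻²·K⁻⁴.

Steady state: internal power = radiated power, P = εσA T⁴.
Radiating area A = 4πr² = 0.2980 m².
T⁴ = P/(εσA) = 1060/(0.41·5.67×10⁻⁸·0.2980) = 1.530×10¹¹ K⁴.
T = (1.530×10¹¹)^(1/4).

T ≈ 625 K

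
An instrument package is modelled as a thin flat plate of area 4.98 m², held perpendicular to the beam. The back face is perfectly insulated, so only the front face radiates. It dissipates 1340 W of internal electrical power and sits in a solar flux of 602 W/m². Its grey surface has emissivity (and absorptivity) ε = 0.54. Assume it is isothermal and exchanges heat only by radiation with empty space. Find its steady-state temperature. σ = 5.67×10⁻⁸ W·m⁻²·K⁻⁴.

T ≈ 373 K

At steady state, absorbed solar power + internal power = radiated power.
Absorbed: α·S·A_cross = 0.54·602·4.980 = 1619 W (cross-section A).
Total input = 1619 + 1340 = 2959 W.
Radiated: εσ·A_surf·T⁴ with A_surf = A = 4.980 m².
T⁴ = 2959/(0.54·5.67×10⁻⁸·4.980) = 1.941×10¹⁰ K⁴.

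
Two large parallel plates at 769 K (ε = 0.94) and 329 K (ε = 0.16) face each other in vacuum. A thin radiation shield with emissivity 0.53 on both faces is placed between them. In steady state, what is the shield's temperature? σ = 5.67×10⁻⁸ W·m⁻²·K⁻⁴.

In steady state the net flux on the hot side equals that on the cold side.
σ(T₁⁴−T_s⁴)/D₁ = σ(T_s⁴−T₂⁴)/D₂, with D₁ = 1/ε₁+1/ε_s−1 = 1.951, D₂ = 1/ε_s+1/ε₂−1 = 7.137.
Solve for T_s⁴: T_s⁴ = (D₂·T₁⁴ + D₁·T₂⁴)/(D₁+D₂) = 2.772×10¹¹ K⁴.

T_s ≈ 726 K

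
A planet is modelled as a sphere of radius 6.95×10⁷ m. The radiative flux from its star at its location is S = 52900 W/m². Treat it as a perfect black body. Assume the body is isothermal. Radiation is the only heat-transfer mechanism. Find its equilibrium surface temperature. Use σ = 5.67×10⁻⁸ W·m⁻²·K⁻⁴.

T ≈ 695 K

At equilibrium, absorbed power = emitted power.
Absorbing cross-section = πr² = 1.517×10¹⁶ m²; emitting surface = 4πr² = 6.070×10¹⁶ m² (ratio 4).
S·A_cross = εσ·A_surf·T⁴  ⇒  T⁴ = S/(4σ).
T⁴ = 1.00·52900/(4·5.67×10⁻⁸) = 2.332×10¹¹ K⁴.
T = (2.332×10¹¹)^(1/4).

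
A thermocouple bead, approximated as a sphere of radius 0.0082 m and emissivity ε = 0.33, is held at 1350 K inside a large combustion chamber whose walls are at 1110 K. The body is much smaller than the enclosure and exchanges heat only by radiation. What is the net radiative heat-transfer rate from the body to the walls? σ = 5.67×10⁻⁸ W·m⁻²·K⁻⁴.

P_net ≈ 28.5 W

For a small grey body in a large enclosure: P_net = εσA(T_body⁴ − T_wall⁴).
A = 4πr² = 8.450×10⁻⁴ m²; T_body⁴ − T_wall⁴ = 3.322×10¹² − 1.518×10¹² = 1.803×10¹² K⁴.
|P_net| = 0.33·5.67×10⁻⁸·8.450×10⁻⁴·1.803×10¹².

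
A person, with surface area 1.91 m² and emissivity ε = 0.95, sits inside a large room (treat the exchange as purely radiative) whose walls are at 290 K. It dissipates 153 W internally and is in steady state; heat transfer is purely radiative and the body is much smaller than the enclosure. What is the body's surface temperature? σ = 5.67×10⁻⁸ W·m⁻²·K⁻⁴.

For a small grey body in a large enclosure, net radiated power = εσA(T⁴ − T_w⁴).
Steady state: P = εσA(T⁴ − T_w⁴) with A = 1.91 m².
T⁴ = P/(εσA) + T_w⁴ = 153/(0.95·5.67×10⁻⁸·1.910) + (290)⁴
    = 1.487×10⁹ + 7.073×10⁹ = 8.560×10⁹ K⁴.

T ≈ 304 K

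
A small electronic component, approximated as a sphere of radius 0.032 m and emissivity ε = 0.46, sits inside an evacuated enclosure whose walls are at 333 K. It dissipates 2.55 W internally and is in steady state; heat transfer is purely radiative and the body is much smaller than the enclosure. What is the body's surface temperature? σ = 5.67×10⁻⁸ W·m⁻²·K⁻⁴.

For a small grey body in a large enclosure, net radiated power = εσA(T⁴ − T_w⁴).
Steady state: P = εσA(T⁴ − T_w⁴) with A = 4πr² = 0.01287 m².
T⁴ = P/(εσA) + T_w⁴ = 2.55/(0.46·5.67×10⁻⁸·0.01287) + (333)⁴
    = 7.598×10⁹ + 1.230×10¹⁰ = 1.989×10¹⁰ K⁴.

T ≈ 376 K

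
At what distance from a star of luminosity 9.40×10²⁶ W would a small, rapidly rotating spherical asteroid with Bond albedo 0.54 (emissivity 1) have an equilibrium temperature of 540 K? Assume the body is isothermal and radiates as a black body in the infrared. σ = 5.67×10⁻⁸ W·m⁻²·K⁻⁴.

d ≈ 4.22×10¹⁰ m

For an isothermal black-emitting sphere, (1−a)S·πr² = σ·4πr²·T⁴ ⇒ S = 4σT⁴/(1−a).
S = 4·5.67×10⁻⁸·(540)⁴/0.460 = 41920 W/m².
Flux falls as S = L/(4πd²), so d = √(L/(4πS)) = √(9.40×10²⁶/(4π·41920)).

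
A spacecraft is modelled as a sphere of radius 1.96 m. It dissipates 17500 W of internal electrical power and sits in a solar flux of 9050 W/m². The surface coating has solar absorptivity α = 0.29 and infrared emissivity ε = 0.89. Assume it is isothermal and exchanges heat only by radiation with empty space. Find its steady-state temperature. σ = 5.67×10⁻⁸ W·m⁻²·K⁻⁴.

T ≈ 377 K

At steady state, absorbed solar power + internal power = radiated power.
Absorbed: α·S·A_cross = 0.29·9050·12.07 = 31670 W (cross-section πr²).
Total input = 31670 + 17500 = 49170 W.
Radiated: εσ·A_surf·T⁴ with A_surf = 4πr² = 48.27 m².
T⁴ = 49170/(0.89·5.67×10⁻⁸·48.27) = 2.019×10¹⁰ K⁴.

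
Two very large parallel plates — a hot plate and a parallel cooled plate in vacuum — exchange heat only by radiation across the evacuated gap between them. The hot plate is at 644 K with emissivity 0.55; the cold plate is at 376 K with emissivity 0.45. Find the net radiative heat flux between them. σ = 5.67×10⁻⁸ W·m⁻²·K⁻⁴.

For two infinite grey parallel plates, q = σ(T₁⁴ − T₂⁴)/(1/ε₁ + 1/ε₂ − 1).
T₁⁴ − T₂⁴ = 1.720×10¹¹ − 1.999×10¹⁰ = 1.520×10¹¹ K⁴.
1/ε₁ + 1/ε₂ − 1 = 1.818 + 2.222 − 1 = 3.040.
q = 5.67×10⁻⁸ × 1.520×10¹¹ / 3.040.

q ≈ 2830 W/m²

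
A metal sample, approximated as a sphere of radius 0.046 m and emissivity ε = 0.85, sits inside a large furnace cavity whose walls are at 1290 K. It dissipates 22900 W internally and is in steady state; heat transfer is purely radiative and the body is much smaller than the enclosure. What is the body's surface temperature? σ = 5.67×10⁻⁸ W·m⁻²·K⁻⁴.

For a small grey body in a large enclosure, net radiated power = εσA(T⁴ − T_w⁴).
Steady state: P = εσA(T⁴ − T_w⁴) with A = 4πr² = 0.02659 m².
T⁴ = P/(εσA) + T_w⁴ = 22900/(0.85·5.67×10⁻⁸·0.02659) + (1290)⁴
    = 1.787×10¹³ + 2.769×10¹² = 2.064×10¹³ K⁴.

T ≈ 2130 K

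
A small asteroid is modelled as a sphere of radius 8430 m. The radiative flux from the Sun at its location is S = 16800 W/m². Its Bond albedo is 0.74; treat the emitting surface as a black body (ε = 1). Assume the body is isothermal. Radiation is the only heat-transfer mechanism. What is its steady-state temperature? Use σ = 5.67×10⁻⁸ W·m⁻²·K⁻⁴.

T ≈ 373 K

At equilibrium, absorbed power = emitted power.
Absorbing cross-section = πr² = 2.233×10⁸ m²; emitting surface = 4πr² = 8.930×10⁸ m² (ratio 4).
(1−a)S·A_cross = εσ·A_surf·T⁴  ⇒  T⁴ = (1−a)S/(4σ).
T⁴ = 0.260·16800/(4·5.67×10⁻⁸) = 1.926×10¹⁰ K⁴.
T = (1.926×10¹⁰)^(1/4).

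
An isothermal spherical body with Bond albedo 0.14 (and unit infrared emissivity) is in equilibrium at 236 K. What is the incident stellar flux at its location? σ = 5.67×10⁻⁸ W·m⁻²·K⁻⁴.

(1−a)S·πr² = σ·4πr²·T⁴ ⇒ S = 4σT⁴/(1−a).
S = 4·5.67×10⁻⁸·3.102×10⁹/0.860.

S ≈ 818 W/m²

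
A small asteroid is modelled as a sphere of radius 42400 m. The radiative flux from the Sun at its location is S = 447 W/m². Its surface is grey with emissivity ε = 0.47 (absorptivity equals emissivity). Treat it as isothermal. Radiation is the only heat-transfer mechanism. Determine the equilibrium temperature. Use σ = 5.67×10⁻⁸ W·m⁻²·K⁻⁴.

T ≈ 211 K

At equilibrium, absorbed power = emitted power.
Absorbing cross-section = πr² = 5.648×10⁹ m²; emitting surface = 4πr² = 2.259×10¹⁰ m² (ratio 4).
εS·A_cross = εσ·A_surf·T⁴  ⇒  T⁴ = S/(4σ)   (ε cancels).
T⁴ = 447/(4·5.67×10⁻⁸) = 1.971×10⁹ K⁴.
T = (1.971×10⁹)^(1/4).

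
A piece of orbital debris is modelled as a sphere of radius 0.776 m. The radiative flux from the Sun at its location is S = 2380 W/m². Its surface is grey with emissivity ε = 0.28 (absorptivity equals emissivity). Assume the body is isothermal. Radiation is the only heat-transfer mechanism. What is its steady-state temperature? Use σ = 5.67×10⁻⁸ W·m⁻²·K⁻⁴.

At equilibrium, absorbed power = emitted power.
Absorbing cross-section = πr² = 1.892 m²; emitting surface = 4πr² = 7.567 m² (ratio 4).
εS·A_cross = εσ·A_surf·T⁴  ⇒  T⁴ = S/(4σ)   (ε cancels).
T⁴ = 2380/(4·5.67×10⁻⁸) = 1.049×10¹⁰ K⁴.
T = (1.049×10¹⁰)^(1/4).

T ≈ 320 K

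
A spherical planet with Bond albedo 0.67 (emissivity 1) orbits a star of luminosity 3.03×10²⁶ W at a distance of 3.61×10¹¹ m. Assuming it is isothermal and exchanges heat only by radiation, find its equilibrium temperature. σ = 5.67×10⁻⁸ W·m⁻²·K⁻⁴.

First find the stellar flux at distance d: S = L/(4πd²) = 3.03×10²⁶/(4π·(3.61×10¹¹)²) = 185.0 W/m².
For an isothermal sphere, absorbed (1−a)S·πr² = emitted σ·4πr²·T⁴, so T⁴ = (1−a)S/(4σ).
T⁴ = 0.330·185.0/(4·5.67×10⁻⁸) = 2.692×10⁸ K⁴.

T ≈ 128 K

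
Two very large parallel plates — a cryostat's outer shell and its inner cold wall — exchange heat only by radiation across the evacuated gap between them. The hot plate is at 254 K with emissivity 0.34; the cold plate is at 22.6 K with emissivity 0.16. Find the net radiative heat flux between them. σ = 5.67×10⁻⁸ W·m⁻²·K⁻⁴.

For two infinite grey parallel plates, q = σ(T₁⁴ − T₂⁴)/(1/ε₁ + 1/ε₂ − 1).
T₁⁴ − T₂⁴ = 4.162×10⁹ − 2.609×10⁵ = 4.162×10⁹ K⁴.
1/ε₁ + 1/ε₂ − 1 = 2.941 + 6.250 − 1 = 8.191.
q = 5.67×10⁻⁸ × 4.162×10⁹ / 8.191.

q ≈ 28.8 W/m²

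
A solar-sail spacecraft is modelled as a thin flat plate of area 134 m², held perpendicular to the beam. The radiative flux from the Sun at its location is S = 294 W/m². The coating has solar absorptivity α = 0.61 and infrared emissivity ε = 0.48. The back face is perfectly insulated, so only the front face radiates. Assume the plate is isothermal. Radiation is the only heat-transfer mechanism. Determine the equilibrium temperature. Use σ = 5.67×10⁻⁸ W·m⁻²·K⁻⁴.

T ≈ 285 K

At equilibrium, absorbed power = emitted power.
Absorbing cross-section = A = 134.0 m²; emitting surface = A = 134.0 m² (ratio 1).
αS·A_cross = εσ·A_surf·T⁴  ⇒  T⁴ = αS/(ε·1σ).
T⁴ = 0.610·294/(0.48·1·5.67×10⁻⁸) = 6.590×10⁹ K⁴.
T = (6.590×10⁹)^(1/4).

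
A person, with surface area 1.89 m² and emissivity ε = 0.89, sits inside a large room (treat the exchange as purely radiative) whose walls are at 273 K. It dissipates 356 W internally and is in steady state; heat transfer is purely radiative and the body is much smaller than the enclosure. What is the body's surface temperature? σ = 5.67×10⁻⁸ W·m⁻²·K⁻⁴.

T ≈ 310 K

For a small grey body in a large enclosure, net radiated power = εσA(T⁴ − T_w⁴).
Steady state: P = εσA(T⁴ − T_w⁴) with A = 1.89 m².
T⁴ = P/(εσA) + T_w⁴ = 356/(0.89·5.67×10⁻⁸·1.890) + (273)⁴
    = 3.733×10⁹ + 5.555×10⁹ = 9.287×10⁹ K⁴.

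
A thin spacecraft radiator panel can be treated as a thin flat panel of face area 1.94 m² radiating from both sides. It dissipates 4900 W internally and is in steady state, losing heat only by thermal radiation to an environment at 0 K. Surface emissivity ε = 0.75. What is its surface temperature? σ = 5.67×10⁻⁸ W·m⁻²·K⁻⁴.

Steady state: internal power = radiated power, P = εσA T⁴.
Radiating area A = 2·1.94 = 3.880 m².
T⁴ = P/(εσA) = 4900/(0.75·5.67×10⁻⁸·3.880) = 2.970×10¹⁰ K⁴.
T = (2.970×10¹⁰)^(1/4).

T ≈ 415 K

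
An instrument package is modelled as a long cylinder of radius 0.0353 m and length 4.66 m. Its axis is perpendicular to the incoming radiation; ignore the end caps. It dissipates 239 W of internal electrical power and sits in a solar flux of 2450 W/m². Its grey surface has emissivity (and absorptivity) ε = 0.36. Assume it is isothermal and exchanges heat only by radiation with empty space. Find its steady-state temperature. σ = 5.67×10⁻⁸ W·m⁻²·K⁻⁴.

At steady state, absorbed solar power + internal power = radiated power.
Absorbed: α·S·A_cross = 0.36·2450·0.3290 = 290.2 W (cross-section 2rL).
Total input = 290.2 + 239 = 529.2 W.
Radiated: εσ·A_surf·T⁴ with A_surf = 2πrL = 1.034 m².
T⁴ = 529.2/(0.36·5.67×10⁻⁸·1.034) = 2.508×10¹⁰ K⁴.

T ≈ 398 K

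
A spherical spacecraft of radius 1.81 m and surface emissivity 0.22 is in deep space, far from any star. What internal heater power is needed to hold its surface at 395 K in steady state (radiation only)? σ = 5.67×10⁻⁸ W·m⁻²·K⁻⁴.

P = εσ·4πr²·T⁴.
4πr² = 41.17 m²; T⁴ = 2.434×10¹⁰ K⁴.
P = 0.22·5.67×10⁻⁸·41.17·2.434×10¹⁰.

P ≈ 12500 W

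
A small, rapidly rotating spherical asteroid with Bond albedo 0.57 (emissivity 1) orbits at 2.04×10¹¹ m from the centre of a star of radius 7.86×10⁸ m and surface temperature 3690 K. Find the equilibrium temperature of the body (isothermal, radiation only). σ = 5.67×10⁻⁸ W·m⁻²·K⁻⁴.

The star's surface emits σT_*⁴; at distance d the flux is S = σT_*⁴(R_*/d)².
S = 5.67×10⁻⁸·(3690)⁴·(7.86×10⁸/2.04×10¹¹)² = 156.1 W/m².
For an isothermal sphere T⁴ = (1−a)S/(4σ) = 2.959×10⁸ K⁴.

T ≈ 131 K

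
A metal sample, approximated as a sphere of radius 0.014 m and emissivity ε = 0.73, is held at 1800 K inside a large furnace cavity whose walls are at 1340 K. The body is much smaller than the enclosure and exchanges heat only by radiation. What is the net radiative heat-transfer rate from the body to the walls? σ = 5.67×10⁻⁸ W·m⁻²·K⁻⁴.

P_net ≈ 741 W

For a small grey body in a large enclosure: P_net = εσA(T_body⁴ − T_wall⁴).
A = 4πr² = 0.002463 m²; T_body⁴ − T_wall⁴ = 1.050×10¹³ − 3.224×10¹² = 7.273×10¹² K⁴.
|P_net| = 0.73·5.67×10⁻⁸·0.002463·7.273×10¹².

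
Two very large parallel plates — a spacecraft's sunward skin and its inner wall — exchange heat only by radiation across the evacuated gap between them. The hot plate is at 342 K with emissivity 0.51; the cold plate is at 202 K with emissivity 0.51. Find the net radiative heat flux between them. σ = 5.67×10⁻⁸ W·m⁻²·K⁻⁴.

q ≈ 233 W/m²

For two infinite grey parallel plates, q = σ(T₁⁴ − T₂⁴)/(1/ε₁ + 1/ε₂ − 1).
T₁⁴ − T₂⁴ = 1.368×10¹⁰ − 1.665×10⁹ = 1.202×10¹⁰ K⁴.
1/ε₁ + 1/ε₂ − 1 = 1.961 + 1.961 − 1 = 2.922.
q = 5.67×10⁻⁸ × 1.202×10¹⁰ / 2.922.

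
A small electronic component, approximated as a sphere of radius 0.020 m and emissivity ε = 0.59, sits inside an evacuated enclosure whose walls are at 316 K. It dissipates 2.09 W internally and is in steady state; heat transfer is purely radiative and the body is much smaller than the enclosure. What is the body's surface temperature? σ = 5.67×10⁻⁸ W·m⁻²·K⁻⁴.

T ≈ 387 K

For a small grey body in a large enclosure, net radiated power = εσA(T⁴ − T_w⁴).
Steady state: P = εσA(T⁴ − T_w⁴) with A = 4πr² = 0.005027 m².
T⁴ = P/(εσA) + T_w⁴ = 2.09/(0.59·5.67×10⁻⁸·0.005027) + (316)⁴
    = 1.243×10¹⁰ + 9.971×10⁹ = 2.240×10¹⁰ K⁴.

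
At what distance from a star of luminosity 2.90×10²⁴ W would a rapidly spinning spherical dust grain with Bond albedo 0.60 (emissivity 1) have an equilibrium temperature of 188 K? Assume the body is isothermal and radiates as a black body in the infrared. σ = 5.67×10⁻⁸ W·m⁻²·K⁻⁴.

For an isothermal black-emitting sphere, (1−a)S·πr² = σ·4πr²·T⁴ ⇒ S = 4σT⁴/(1−a).
S = 4·5.67×10⁻⁸·(188)⁴/0.400 = 708.3 W/m².
Flux falls as S = L/(4πd²), so d = √(L/(4πS)) = √(2.90×10²⁴/(4π·708.3)).

d ≈ 1.81×10¹⁰ m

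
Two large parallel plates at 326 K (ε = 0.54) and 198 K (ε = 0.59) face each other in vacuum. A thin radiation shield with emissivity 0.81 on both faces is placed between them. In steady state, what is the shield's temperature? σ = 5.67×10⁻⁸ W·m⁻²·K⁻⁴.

T_s ≈ 281 K

In steady state the net flux on the hot side equals that on the cold side.
σ(T₁⁴−T_s⁴)/D₁ = σ(T_s⁴−T₂⁴)/D₂, with D₁ = 1/ε₁+1/ε_s−1 = 2.086, D₂ = 1/ε_s+1/ε₂−1 = 1.929.
Solve for T_s⁴: T_s⁴ = (D₂·T₁⁴ + D₁·T₂⁴)/(D₁+D₂) = 6.225×10⁹ K⁴.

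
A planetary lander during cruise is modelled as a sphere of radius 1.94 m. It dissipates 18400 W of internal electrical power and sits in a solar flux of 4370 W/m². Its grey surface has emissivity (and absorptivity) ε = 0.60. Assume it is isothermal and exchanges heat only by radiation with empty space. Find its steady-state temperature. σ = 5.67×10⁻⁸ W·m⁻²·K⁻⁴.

At steady state, absorbed solar power + internal power = radiated power.
Absorbed: α·S·A_cross = 0.60·4370·11.82 = 31000 W (cross-section πr²).
Total input = 31000 + 18400 = 49400 W.
Radiated: εσ·A_surf·T⁴ with A_surf = 4πr² = 47.29 m².
T⁴ = 49400/(0.60·5.67×10⁻⁸·47.29) = 3.070×10¹⁰ K⁴.

T ≈ 419 K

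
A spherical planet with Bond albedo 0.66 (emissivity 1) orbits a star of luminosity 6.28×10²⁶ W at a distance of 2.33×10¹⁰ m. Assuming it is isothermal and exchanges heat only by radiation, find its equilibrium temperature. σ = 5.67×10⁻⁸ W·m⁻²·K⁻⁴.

First find the stellar flux at distance d: S = L/(4πd²) = 6.28×10²⁶/(4π·(2.33×10¹⁰)²) = 92050 W/m².
For an isothermal sphere, absorbed (1−a)S·πr² = emitted σ·4πr²·T⁴, so T⁴ = (1−a)S/(4σ).
T⁴ = 0.340·92050/(4·5.67×10⁻⁸) = 1.380×10¹¹ K⁴.

T ≈ 609 K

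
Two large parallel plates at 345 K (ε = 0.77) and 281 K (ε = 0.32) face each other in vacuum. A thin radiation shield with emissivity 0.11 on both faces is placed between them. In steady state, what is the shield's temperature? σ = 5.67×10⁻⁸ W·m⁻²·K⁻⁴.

In steady state the net flux on the hot side equals that on the cold side.
σ(T₁⁴−T_s⁴)/D₁ = σ(T_s⁴−T₂⁴)/D₂, with D₁ = 1/ε₁+1/ε_s−1 = 9.390, D₂ = 1/ε_s+1/ε₂−1 = 11.22.
Solve for T_s⁴: T_s⁴ = (D₂·T₁⁴ + D₁·T₂⁴)/(D₁+D₂) = 1.055×10¹⁰ K⁴.

T_s ≈ 321 K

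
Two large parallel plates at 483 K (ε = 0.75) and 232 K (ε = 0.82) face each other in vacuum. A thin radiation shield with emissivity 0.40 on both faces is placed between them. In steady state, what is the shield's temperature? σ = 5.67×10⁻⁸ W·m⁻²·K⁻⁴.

T_s ≈ 410 K

In steady state the net flux on the hot side equals that on the cold side.
σ(T₁⁴−T_s⁴)/D₁ = σ(T_s⁴−T₂⁴)/D₂, with D₁ = 1/ε₁+1/ε_s−1 = 2.833, D₂ = 1/ε_s+1/ε₂−1 = 2.720.
Solve for T_s⁴: T_s⁴ = (D₂·T₁⁴ + D₁·T₂⁴)/(D₁+D₂) = 2.813×10¹⁰ K⁴.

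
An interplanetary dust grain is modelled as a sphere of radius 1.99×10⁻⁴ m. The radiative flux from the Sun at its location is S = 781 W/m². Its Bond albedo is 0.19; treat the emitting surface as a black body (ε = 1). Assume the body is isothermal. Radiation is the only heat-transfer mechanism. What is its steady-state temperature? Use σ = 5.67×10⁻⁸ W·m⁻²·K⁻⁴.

At equilibrium, absorbed power = emitted power.
Absorbing cross-section = πr² = 1.244×10⁻⁷ m²; emitting surface = 4πr² = 4.976×10⁻⁷ m² (ratio 4).
(1−a)S·A_cross = εσ·A_surf·T⁴  ⇒  T⁴ = (1−a)S/(4σ).
T⁴ = 0.810·781/(4·5.67×10⁻⁸) = 2.789×10⁹ K⁴.
T = (2.789×10⁹)^(1/4).

T ≈ 230 K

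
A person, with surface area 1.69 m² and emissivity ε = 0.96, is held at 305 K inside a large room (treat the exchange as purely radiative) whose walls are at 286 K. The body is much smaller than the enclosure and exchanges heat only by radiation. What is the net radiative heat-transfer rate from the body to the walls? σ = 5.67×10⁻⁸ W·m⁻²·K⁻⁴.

P_net ≈ 181 W

For a small grey body in a large enclosure: P_net = εσA(T_body⁴ − T_wall⁴).
A = 1.69 m²; T_body⁴ − T_wall⁴ = 8.654×10⁹ − 6.691×10⁹ = 1.963×10⁹ K⁴.
|P_net| = 0.96·5.67×10⁻⁸·1.690·1.963×10⁹.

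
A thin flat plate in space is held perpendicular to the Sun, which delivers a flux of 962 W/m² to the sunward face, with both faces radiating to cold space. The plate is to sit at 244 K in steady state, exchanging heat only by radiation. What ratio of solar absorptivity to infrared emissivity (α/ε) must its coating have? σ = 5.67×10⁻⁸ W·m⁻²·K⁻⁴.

α/ε ≈ 0.418

Balance: αS·A = εσ·2A·T⁴ ⇒ α/ε = 2σT⁴/S.
α/ε = 2·5.67×10⁻⁸·(244)⁴/962 = 2·5.67×10⁻⁸·3.545×10⁹/962.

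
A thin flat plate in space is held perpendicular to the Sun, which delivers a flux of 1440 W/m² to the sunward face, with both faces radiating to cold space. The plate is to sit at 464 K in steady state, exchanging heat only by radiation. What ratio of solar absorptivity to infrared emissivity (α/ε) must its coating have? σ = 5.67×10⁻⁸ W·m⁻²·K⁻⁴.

α/ε ≈ 3.65

Balance: αS·A = εσ·2A·T⁴ ⇒ α/ε = 2σT⁴/S.
α/ε = 2·5.67×10⁻⁸·(464)⁴/1440 = 2·5.67×10⁻⁸·4.635×10¹⁰/1440.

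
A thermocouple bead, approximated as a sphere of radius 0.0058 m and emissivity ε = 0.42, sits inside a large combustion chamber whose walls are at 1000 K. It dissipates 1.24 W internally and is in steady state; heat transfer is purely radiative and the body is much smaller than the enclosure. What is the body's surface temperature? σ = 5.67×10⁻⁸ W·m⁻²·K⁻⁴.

T ≈ 1030 K

For a small grey body in a large enclosure, net radiated power = εσA(T⁴ − T_w⁴).
Steady state: P = εσA(T⁴ − T_w⁴) with A = 4πr² = 4.227×10⁻⁴ m².
T⁴ = P/(εσA) + T_w⁴ = 1.24/(0.42·5.67×10⁻⁸·4.227×10⁻⁴) + (1000)⁴
    = 1.232×10¹¹ + 1.000×10¹² = 1.123×10¹² K⁴.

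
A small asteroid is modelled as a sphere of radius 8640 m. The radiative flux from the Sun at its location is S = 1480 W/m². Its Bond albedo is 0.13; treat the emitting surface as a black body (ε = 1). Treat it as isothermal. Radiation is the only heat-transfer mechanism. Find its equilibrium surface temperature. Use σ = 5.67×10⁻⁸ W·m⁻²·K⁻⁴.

At equilibrium, absorbed power = emitted power.
Absorbing cross-section = πr² = 2.345×10⁸ m²; emitting surface = 4πr² = 9.381×10⁸ m² (ratio 4).
(1−a)S·A_cross = εσ·A_surf·T⁴  ⇒  T⁴ = (1−a)S/(4σ).
T⁴ = 0.870·1480/(4·5.67×10⁻⁸) = 5.677×10⁹ K⁴.
T = (5.677×10⁹)^(1/4).

T ≈ 274 K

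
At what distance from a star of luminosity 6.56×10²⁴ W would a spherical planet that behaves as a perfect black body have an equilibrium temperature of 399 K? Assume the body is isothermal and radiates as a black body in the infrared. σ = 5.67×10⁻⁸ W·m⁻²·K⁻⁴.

d ≈ 9.53×10⁹ m

For an isothermal black-emitting sphere, (1−a)S·πr² = σ·4πr²·T⁴ ⇒ S = 4σT⁴/(1−a).
S = 4·5.67×10⁻⁸·(399)⁴/1.00 = 5748 W/m².
Flux falls as S = L/(4πd²), so d = √(L/(4πS)) = √(6.56×10²⁴/(4π·5748)).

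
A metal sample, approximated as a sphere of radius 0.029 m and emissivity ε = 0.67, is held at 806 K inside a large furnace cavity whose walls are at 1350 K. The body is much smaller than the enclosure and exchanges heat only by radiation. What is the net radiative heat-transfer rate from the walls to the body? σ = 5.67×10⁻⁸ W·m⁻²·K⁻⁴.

For a small grey body in a large enclosure: P_net = εσA(T_body⁴ − T_wall⁴).
A = 4πr² = 0.01057 m²; T_body⁴ − T_wall⁴ = 4.220×10¹¹ − 3.322×10¹² = -2.899×10¹² K⁴.
|P_net| = 0.67·5.67×10⁻⁸·0.01057·2.899×10¹².

P_net ≈ 1160 W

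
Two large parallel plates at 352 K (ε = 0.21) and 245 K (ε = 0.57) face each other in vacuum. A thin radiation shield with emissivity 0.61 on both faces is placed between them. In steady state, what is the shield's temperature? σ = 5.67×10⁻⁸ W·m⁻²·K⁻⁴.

In steady state the net flux on the hot side equals that on the cold side.
σ(T₁⁴−T_s⁴)/D₁ = σ(T_s⁴−T₂⁴)/D₂, with D₁ = 1/ε₁+1/ε_s−1 = 5.401, D₂ = 1/ε_s+1/ε₂−1 = 2.394.
Solve for T_s⁴: T_s⁴ = (D₂·T₁⁴ + D₁·T₂⁴)/(D₁+D₂) = 7.211×10⁹ K⁴.

T_s ≈ 291 K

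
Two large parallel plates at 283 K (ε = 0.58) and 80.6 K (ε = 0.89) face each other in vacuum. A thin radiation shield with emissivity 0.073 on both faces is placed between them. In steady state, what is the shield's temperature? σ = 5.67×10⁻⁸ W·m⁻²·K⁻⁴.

In steady state the net flux on the hot side equals that on the cold side.
σ(T₁⁴−T_s⁴)/D₁ = σ(T_s⁴−T₂⁴)/D₂, with D₁ = 1/ε₁+1/ε_s−1 = 14.42, D₂ = 1/ε_s+1/ε₂−1 = 13.82.
Solve for T_s⁴: T_s⁴ = (D₂·T₁⁴ + D₁·T₂⁴)/(D₁+D₂) = 3.160×10⁹ K⁴.

T_s ≈ 237 K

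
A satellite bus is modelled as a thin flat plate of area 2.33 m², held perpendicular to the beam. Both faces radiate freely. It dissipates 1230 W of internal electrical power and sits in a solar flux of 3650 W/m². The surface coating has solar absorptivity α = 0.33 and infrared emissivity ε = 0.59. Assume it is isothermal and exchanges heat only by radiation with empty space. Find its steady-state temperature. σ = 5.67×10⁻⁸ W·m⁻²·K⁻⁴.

T ≈ 401 K

At steady state, absorbed solar power + internal power = radiated power.
Absorbed: α·S·A_cross = 0.33·3650·2.330 = 2806 W (cross-section A).
Total input = 2806 + 1230 = 4036 W.
Radiated: εσ·A_surf·T⁴ with A_surf = 2A = 4.660 m².
T⁴ = 4036/(0.59·5.67×10⁻⁸·4.660) = 2.589×10¹⁰ K⁴.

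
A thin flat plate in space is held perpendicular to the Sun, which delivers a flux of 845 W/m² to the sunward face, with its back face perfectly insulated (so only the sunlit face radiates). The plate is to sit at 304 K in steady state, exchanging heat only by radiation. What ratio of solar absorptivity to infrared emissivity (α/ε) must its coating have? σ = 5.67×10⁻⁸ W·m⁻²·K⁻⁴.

Balance: αS·A = εσ·1A·T⁴ ⇒ α/ε = σT⁴/S.
α/ε = 5.67×10⁻⁸·(304)⁴/845 = 5.67×10⁻⁸·8.541×10⁹/845.

α/ε ≈ 0.573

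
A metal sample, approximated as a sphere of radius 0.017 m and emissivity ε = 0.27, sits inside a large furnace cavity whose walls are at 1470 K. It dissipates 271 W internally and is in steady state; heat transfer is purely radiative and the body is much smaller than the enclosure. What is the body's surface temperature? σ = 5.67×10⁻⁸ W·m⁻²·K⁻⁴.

T ≈ 1760 K

For a small grey body in a large enclosure, net radiated power = εσA(T⁴ − T_w⁴).
Steady state: P = εσA(T⁴ − T_w⁴) with A = 4πr² = 0.003632 m².
T⁴ = P/(εσA) + T_w⁴ = 271/(0.27·5.67×10⁻⁸·0.003632) + (1470)⁴
    = 4.874×10¹² + 4.669×10¹² = 9.544×10¹² K⁴.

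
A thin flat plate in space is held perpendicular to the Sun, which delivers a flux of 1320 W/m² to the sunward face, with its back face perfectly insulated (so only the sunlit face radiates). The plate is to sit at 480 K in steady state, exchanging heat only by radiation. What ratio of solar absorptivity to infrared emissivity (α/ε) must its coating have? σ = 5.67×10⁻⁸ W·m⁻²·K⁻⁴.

α/ε ≈ 2.28

Balance: αS·A = εσ·1A·T⁴ ⇒ α/ε = σT⁴/S.
α/ε = 5.67×10⁻⁸·(480)⁴/1320 = 5.67×10⁻⁸·5.308×10¹⁰/1320.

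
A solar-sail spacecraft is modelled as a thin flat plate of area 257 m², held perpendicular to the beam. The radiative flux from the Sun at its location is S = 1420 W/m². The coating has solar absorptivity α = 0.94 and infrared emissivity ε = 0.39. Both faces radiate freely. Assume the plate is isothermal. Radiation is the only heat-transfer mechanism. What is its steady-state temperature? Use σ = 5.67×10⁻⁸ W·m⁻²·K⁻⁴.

At equilibrium, absorbed power = emitted power.
Absorbing cross-section = A = 257.0 m²; emitting surface = 2A = 514.0 m² (ratio 2).
αS·A_cross = εσ·A_surf·T⁴  ⇒  T⁴ = αS/(ε·2σ).
T⁴ = 0.940·1420/(0.39·2·5.67×10⁻⁸) = 3.018×10¹⁰ K⁴.
T = (3.018×10¹⁰)^(1/4).

T ≈ 417 K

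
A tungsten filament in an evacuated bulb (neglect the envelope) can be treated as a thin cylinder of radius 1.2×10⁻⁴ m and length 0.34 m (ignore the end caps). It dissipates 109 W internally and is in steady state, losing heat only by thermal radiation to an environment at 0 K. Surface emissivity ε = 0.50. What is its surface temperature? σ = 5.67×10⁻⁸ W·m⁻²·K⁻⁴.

T ≈ 1970 K

Steady state: internal power = radiated power, P = εσA T⁴.
Radiating area A = 2πrL = 2.564×10⁻⁴ m².
T⁴ = P/(εσA) = 109/(0.50·5.67×10⁻⁸·2.564×10⁻⁴) = 1.500×10¹³ K⁴.
T = (1.500×10¹³)^(1/4).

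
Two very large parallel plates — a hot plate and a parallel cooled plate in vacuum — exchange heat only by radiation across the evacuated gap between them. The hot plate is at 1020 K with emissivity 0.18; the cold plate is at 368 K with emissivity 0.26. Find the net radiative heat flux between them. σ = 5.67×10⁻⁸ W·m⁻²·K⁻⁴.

For two infinite grey parallel plates, q = σ(T₁⁴ − T₂⁴)/(1/ε₁ + 1/ε₂ − 1).
T₁⁴ − T₂⁴ = 1.082×10¹² − 1.834×10¹⁰ = 1.064×10¹² K⁴.
1/ε₁ + 1/ε₂ − 1 = 5.556 + 3.846 − 1 = 8.402.
q = 5.67×10⁻⁸ × 1.064×10¹² / 8.402.

q ≈ 7180 W/m²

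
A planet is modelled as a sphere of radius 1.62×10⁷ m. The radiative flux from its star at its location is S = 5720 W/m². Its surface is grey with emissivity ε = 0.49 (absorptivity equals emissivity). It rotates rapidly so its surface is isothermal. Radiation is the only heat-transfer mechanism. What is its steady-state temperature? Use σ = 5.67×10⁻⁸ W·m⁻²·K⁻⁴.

T ≈ 399 K

At equilibrium, absorbed power = emitted power.
Absorbing cross-section = πr² = 8.245×10¹⁴ m²; emitting surface = 4πr² = 3.298×10¹⁵ m² (ratio 4).
εS·A_cross = εσ·A_surf·T⁴  ⇒  T⁴ = S/(4σ)   (ε cancels).
T⁴ = 5720/(4·5.67×10⁻⁸) = 2.522×10¹⁰ K⁴.
T = (2.522×10¹⁰)^(1/4).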